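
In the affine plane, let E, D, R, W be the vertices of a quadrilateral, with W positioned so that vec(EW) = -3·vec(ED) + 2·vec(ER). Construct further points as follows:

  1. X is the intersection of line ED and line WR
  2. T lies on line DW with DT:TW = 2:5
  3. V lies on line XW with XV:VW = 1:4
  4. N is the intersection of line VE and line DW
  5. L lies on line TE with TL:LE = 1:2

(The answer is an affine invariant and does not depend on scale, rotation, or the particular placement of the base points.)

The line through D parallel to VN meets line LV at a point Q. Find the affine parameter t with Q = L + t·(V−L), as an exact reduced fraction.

Set E = (0, 0), D = (1, 0), R = (0, 1), W = (-3, 2); any affine frame gives the same invariant.
1. X is the intersection of line ED and line WR ⇒ X = (3, 0)
2. T lies on line DW with DT:TW = 2:5 ⇒ T = (-1/7, 4/7)
3. V lies on line XW with XV:VW = 1:4 ⇒ V = (9/5, 2/5)
4. N is the intersection of line VE and line DW ⇒ N = (9/13, 2/13)
5. L lies on line TE with TL:LE = 1:2 ⇒ L = (-2/21, 8/21)
through D parallel to VN: direction (-72/65, -16/65); meets LV at Q = (541/190, 39/95)
Q = L + t·(V−L) with t = 59/38

t = 59/38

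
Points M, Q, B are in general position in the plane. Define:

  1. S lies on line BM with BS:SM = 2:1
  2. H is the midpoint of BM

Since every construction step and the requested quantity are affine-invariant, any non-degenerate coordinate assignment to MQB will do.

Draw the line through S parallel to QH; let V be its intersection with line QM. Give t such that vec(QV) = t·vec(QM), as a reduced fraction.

Choose coordinates M = (0, 0), Q = (1, 0), B = (0, 1).
1. S lies on line BM with BS:SM = 2:1 ⇒ S = (0, 1/3)
2. H is the midpoint of BM ⇒ H = (0, 1/2)
through S parallel to QH: direction (-1, 1/2); meets QM at V = (2/3, 0)
V = Q + t·(M−Q) with t = 1/3

t = 1/3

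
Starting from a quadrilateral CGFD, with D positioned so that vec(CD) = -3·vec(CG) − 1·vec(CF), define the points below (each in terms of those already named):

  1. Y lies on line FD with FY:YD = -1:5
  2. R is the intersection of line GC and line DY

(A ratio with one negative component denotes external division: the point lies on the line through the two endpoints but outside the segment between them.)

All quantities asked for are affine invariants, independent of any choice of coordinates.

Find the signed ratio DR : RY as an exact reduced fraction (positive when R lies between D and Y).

DR:RY = 2/3

Choose coordinates C = (0, 0), G = (1, 0), F = (0, 1), D = (-3, -1).
1. Y lies on line FD with FY:YD = -1:5 ⇒ Y = (3/4, 3/2)
2. R is the intersection of line GC and line DY ⇒ R = (-3/2, 0)
R = D + t·(Y−D) with t = 2/5, so DR:RY = t:(1−t) = 2/5:3/5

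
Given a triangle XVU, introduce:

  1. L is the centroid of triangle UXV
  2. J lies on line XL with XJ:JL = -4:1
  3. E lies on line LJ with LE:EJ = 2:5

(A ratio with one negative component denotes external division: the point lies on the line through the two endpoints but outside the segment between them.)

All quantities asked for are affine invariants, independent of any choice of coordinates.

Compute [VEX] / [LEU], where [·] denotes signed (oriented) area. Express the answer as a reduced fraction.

[VEX]:[LEU] = 23/2

Set X = (0, 0), V = (1, 0), U = (0, 1); any affine frame gives the same invariant.
1. L is the centroid of triangle UXV ⇒ L = (1/3, 1/3)
2. J lies on line XL with XJ:JL = -4:1 ⇒ J = (4/9, 4/9)
3. E lies on line LJ with LE:EJ = 2:5 ⇒ E = (23/63, 23/63)
2·[VEX] = 23/63, 2·[LEU] = 2/63
[VEX]:[LEU] = 23/63:2/63 = 23/2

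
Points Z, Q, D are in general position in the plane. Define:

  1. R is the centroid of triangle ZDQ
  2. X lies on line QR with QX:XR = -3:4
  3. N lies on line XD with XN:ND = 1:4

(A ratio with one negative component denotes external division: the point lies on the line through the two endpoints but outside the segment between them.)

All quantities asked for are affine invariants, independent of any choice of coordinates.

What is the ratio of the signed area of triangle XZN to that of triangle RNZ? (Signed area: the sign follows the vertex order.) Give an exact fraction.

Work in coordinates with Z = (0, 0), Q = (1, 0), D = (0, 1).
1. R is the centroid of triangle ZDQ ⇒ R = (1/3, 1/3)
2. X lies on line QR with QX:XR = -3:4 ⇒ X = (3, -1)
3. N lies on line XD with XN:ND = 1:4 ⇒ N = (12/5, -3/5)
2·[XZN] = -3/5, 2·[RNZ] = -1
[XZN]:[RNZ] = -3/5:-1 = 3/5

[XZN]:[RNZ] = 3/5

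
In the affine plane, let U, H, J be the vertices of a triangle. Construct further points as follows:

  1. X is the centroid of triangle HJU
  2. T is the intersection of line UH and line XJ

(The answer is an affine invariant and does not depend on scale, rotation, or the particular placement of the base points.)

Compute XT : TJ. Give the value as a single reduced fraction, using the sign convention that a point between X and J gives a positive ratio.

XT:TJ = -1/3

Work in coordinates with U = (0, 0), H = (1, 0), J = (0, 1).
1. X is the centroid of triangle HJU ⇒ X = (1/3, 1/3)
2. T is the intersection of line UH and line XJ ⇒ T = (1/2, 0)
T = X + t·(J−X) with t = -1/2, so XT:TJ = t:(1−t) = -1/2:3/2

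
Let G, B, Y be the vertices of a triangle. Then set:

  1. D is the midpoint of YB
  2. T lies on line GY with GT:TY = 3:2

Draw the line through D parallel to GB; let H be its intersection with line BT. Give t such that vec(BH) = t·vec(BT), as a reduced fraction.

Work in coordinates with G = (0, 0), B = (1, 0), Y = (0, 1).
1. D is the midpoint of YB ⇒ D = (1/2, 1/2)
2. T lies on line GY with GT:TY = 3:2 ⇒ T = (0, 3/5)
through D parallel to GB: direction (1, 0); meets BT at H = (1/6, 1/2)
H = B + t·(T−B) with t = 5/6

t = 5/6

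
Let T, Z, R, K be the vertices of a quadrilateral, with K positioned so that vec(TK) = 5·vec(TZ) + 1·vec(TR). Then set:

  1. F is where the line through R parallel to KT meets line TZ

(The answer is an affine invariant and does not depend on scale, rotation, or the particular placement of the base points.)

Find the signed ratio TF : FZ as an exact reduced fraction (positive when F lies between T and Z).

Work in coordinates with T = (0, 0), Z = (1, 0), R = (0, 1), K = (5, 1).
1. F is where the line through R parallel to KT meets line TZ ⇒ F = (-5, 0)
F = T + t·(Z−T) with t = -5, so TF:FZ = t:(1−t) = -5:6

TF:FZ = -5/6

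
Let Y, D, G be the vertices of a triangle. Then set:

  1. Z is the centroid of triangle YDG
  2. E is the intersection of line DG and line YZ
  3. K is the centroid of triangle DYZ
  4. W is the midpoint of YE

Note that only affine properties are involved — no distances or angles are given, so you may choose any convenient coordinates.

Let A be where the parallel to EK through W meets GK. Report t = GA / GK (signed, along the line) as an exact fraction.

t = 5/8

Work in coordinates with Y = (0, 0), D = (1, 0), G = (0, 1).
1. Z is the centroid of triangle YDG ⇒ Z = (1/3, 1/3)
2. E is the intersection of line DG and line YZ ⇒ E = (1/2, 1/2)
3. K is the centroid of triangle DYZ ⇒ K = (4/9, 1/9)
4. W is the midpoint of YE ⇒ W = (1/4, 1/4)
through W parallel to EK: direction (-1/18, -7/18); meets GK at A = (5/18, 4/9)
A = G + t·(K−G) with t = 5/8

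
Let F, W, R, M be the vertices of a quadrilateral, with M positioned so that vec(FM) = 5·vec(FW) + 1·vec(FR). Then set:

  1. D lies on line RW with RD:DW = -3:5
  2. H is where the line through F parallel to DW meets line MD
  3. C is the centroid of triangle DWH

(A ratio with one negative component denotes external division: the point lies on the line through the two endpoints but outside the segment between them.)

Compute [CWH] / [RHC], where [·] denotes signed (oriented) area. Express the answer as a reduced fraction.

[CWH]:[RHC] = 5

Work in coordinates with F = (0, 0), W = (1, 0), R = (0, 1), M = (5, 1).
1. D lies on line RW with RD:DW = -3:5 ⇒ D = (-3/2, 5/2)
2. H is where the line through F parallel to DW meets line MD ⇒ H = (-14/5, 14/5)
3. C is the centroid of triangle DWH ⇒ C = (-11/10, 53/30)
2·[CWH] = -5/6, 2·[RHC] = -1/6
[CWH]:[RHC] = -5/6:-1/6 = 5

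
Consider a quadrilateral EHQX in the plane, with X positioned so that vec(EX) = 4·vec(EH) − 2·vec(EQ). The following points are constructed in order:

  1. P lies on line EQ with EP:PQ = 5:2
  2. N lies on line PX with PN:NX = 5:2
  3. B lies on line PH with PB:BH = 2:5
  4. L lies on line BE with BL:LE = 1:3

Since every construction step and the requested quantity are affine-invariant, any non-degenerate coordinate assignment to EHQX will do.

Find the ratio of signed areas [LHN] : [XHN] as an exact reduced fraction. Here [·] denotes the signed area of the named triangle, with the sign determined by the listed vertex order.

Work in coordinates with E = (0, 0), H = (1, 0), Q = (0, 1), X = (4, -2).
1. P lies on line EQ with EP:PQ = 5:2 ⇒ P = (0, 5/7)
2. N lies on line PX with PN:NX = 5:2 ⇒ N = (20/7, -60/49)
3. B lies on line PH with PB:BH = 2:5 ⇒ B = (2/7, 25/49)
4. L lies on line BE with BL:LE = 1:3 ⇒ L = (3/14, 75/196)
2·[LHN] = -345/1372, 2·[XHN] = -2/49
[LHN]:[XHN] = -345/1372:-2/49 = 345/56

[LHN]:[XHN] = 345/56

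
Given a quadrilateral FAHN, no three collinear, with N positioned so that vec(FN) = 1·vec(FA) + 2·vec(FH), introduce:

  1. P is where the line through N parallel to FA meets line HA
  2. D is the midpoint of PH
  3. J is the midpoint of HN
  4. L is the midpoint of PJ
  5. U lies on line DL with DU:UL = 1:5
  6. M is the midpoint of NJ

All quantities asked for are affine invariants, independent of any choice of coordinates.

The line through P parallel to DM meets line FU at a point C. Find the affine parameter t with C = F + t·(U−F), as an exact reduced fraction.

t = 66/49

Work in coordinates with F = (0, 0), A = (1, 0), H = (0, 1), N = (1, 2).
1. P is where the line through N parallel to FA meets line HA ⇒ P = (-1, 2)
2. D is the midpoint of PH ⇒ D = (-1/2, 3/2)
3. J is the midpoint of HN ⇒ J = (1/2, 3/2)
4. L is the midpoint of PJ ⇒ L = (-1/4, 7/4)
5. U lies on line DL with DU:UL = 1:5 ⇒ U = (-11/24, 37/24)
6. M is the midpoint of NJ ⇒ M = (3/4, 7/4)
through P parallel to DM: direction (5/4, 1/4); meets FU at C = (-121/196, 407/196)
C = F + t·(U−F) with t = 66/49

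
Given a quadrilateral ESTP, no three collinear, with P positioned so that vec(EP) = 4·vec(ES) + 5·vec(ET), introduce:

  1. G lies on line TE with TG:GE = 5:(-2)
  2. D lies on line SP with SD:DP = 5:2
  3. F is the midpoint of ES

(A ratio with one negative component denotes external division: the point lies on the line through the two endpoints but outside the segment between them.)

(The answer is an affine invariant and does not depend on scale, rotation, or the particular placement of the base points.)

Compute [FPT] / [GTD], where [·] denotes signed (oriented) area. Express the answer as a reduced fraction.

[FPT]:[GTD] = -63/55

Set E = (0, 0), S = (1, 0), T = (0, 1), P = (4, 5); any affine frame gives the same invariant.
1. G lies on line TE with TG:GE = 5:(-2) ⇒ G = (0, -2/3)
2. D lies on line SP with SD:DP = 5:2 ⇒ D = (22/7, 25/7)
3. F is the midpoint of ES ⇒ F = (1/2, 0)
2·[FPT] = 6, 2·[GTD] = -110/21
[FPT]:[GTD] = 6:-110/21 = -63/55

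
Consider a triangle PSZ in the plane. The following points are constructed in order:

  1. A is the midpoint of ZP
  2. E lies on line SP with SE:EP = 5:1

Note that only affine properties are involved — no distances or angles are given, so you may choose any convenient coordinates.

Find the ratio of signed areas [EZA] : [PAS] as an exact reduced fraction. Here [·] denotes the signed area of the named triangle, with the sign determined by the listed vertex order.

Choose coordinates P = (0, 0), S = (1, 0), Z = (0, 1).
1. A is the midpoint of ZP ⇒ A = (0, 1/2)
2. E lies on line SP with SE:EP = 5:1 ⇒ E = (1/6, 0)
2·[EZA] = 1/12, 2·[PAS] = -1/2
[EZA]:[PAS] = 1/12:-1/2 = -1/6

[EZA]:[PAS] = -1/6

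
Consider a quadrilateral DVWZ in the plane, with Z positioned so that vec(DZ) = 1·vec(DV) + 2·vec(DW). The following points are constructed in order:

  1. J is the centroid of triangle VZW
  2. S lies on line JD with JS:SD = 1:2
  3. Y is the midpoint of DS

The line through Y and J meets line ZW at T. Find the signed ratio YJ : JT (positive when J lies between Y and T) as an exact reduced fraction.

YJ:JT = 1/3

Set D = (0, 0), V = (1, 0), W = (0, 1), Z = (1, 2); any affine frame gives the same invariant.
1. J is the centroid of triangle VZW ⇒ J = (2/3, 1)
2. S lies on line JD with JS:SD = 1:2 ⇒ S = (4/9, 2/3)
3. Y is the midpoint of DS ⇒ Y = (2/9, 1/3)
line YJ meets ZW at T = (2, 3)
J = Y + t·(T−Y) with t = 1/4, so YJ:JT = 1/4:3/4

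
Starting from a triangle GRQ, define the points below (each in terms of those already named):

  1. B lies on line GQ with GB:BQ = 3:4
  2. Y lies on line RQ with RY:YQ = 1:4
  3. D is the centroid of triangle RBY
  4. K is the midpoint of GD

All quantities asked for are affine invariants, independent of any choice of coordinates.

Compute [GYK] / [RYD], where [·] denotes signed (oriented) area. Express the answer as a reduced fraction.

[GYK]:[RYD] = 5/8

Choose coordinates G = (0, 0), R = (1, 0), Q = (0, 1).
1. B lies on line GQ with GB:BQ = 3:4 ⇒ B = (0, 3/7)
2. Y lies on line RQ with RY:YQ = 1:4 ⇒ Y = (4/5, 1/5)
3. D is the centroid of triangle RBY ⇒ D = (3/5, 22/105)
4. K is the midpoint of GD ⇒ K = (3/10, 11/105)
2·[GYK] = 1/42, 2·[RYD] = 4/105
[GYK]:[RYD] = 1/42:4/105 = 5/8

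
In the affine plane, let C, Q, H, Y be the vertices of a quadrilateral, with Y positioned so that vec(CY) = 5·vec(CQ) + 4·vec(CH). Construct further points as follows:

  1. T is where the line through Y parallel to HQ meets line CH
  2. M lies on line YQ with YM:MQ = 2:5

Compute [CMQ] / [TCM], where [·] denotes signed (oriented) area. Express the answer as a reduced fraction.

Set C = (0, 0), Q = (1, 0), H = (0, 1), Y = (5, 4); any affine frame gives the same invariant.
1. T is where the line through Y parallel to HQ meets line CH ⇒ T = (0, 9)
2. M lies on line YQ with YM:MQ = 2:5 ⇒ M = (27/7, 20/7)
2·[CMQ] = -20/7, 2·[TCM] = 243/7
[CMQ]:[TCM] = -20/7:243/7 = -20/243

[CMQ]:[TCM] = -20/243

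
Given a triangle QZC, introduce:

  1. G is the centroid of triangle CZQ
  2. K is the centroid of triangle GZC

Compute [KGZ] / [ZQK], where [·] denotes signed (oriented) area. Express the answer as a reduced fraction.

Work in coordinates with Q = (0, 0), Z = (1, 0), C = (0, 1).
1. G is the centroid of triangle CZQ ⇒ G = (1/3, 1/3)
2. K is the centroid of triangle GZC ⇒ K = (4/9, 4/9)
2·[KGZ] = 1/9, 2·[ZQK] = -4/9
[KGZ]:[ZQK] = 1/9:-4/9 = -1/4

[KGZ]:[ZQK] = -1/4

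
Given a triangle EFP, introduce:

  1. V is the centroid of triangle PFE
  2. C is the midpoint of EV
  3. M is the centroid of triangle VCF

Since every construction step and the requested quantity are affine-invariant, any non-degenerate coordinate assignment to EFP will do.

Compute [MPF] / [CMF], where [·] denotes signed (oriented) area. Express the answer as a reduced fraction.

[MPF]:[CMF] = 6

Set E = (0, 0), F = (1, 0), P = (0, 1); any affine frame gives the same invariant.
1. V is the centroid of triangle PFE ⇒ V = (1/3, 1/3)
2. C is the midpoint of EV ⇒ C = (1/6, 1/6)
3. M is the centroid of triangle VCF ⇒ M = (1/2, 1/6)
2·[MPF] = -1/3, 2·[CMF] = -1/18
[MPF]:[CMF] = -1/3:-1/18 = 6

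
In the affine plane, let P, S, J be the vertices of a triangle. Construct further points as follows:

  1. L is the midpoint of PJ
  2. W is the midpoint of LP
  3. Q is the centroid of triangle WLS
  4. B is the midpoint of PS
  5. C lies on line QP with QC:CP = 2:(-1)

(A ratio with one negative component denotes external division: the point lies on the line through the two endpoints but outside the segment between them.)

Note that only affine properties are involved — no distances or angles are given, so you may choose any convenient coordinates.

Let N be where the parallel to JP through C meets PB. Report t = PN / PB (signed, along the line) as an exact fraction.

t = -2/3

Set P = (0, 0), S = (1, 0), J = (0, 1); any affine frame gives the same invariant.
1. L is the midpoint of PJ ⇒ L = (0, 1/2)
2. W is the midpoint of LP ⇒ W = (0, 1/4)
3. Q is the centroid of triangle WLS ⇒ Q = (1/3, 1/4)
4. B is the midpoint of PS ⇒ B = (1/2, 0)
5. C lies on line QP with QC:CP = 2:(-1) ⇒ C = (-1/3, -1/4)
through C parallel to JP: direction (0, -1); meets PB at N = (-1/3, 0)
N = P + t·(B−P) with t = -2/3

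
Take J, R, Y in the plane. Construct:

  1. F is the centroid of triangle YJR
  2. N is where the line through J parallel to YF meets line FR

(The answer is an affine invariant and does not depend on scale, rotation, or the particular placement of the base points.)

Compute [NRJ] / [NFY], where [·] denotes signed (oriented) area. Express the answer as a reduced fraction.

Choose coordinates J = (0, 0), R = (1, 0), Y = (0, 1).
1. F is the centroid of triangle YJR ⇒ F = (1/3, 1/3)
2. N is where the line through J parallel to YF meets line FR ⇒ N = (-1/3, 2/3)
2·[NRJ] = -2/3, 2·[NFY] = 1/3
[NRJ]:[NFY] = -2/3:1/3 = -2

[NRJ]:[NFY] = -2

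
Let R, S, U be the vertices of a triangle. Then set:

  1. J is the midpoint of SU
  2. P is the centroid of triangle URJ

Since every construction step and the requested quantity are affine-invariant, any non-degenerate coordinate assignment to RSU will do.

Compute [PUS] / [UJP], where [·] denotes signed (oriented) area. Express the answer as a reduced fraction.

[PUS]:[UJP] = 2

Set R = (0, 0), S = (1, 0), U = (0, 1); any affine frame gives the same invariant.
1. J is the midpoint of SU ⇒ J = (1/2, 1/2)
2. P is the centroid of triangle URJ ⇒ P = (1/6, 1/2)
2·[PUS] = -1/3, 2·[UJP] = -1/6
[PUS]:[UJP] = -1/3:-1/6 = 2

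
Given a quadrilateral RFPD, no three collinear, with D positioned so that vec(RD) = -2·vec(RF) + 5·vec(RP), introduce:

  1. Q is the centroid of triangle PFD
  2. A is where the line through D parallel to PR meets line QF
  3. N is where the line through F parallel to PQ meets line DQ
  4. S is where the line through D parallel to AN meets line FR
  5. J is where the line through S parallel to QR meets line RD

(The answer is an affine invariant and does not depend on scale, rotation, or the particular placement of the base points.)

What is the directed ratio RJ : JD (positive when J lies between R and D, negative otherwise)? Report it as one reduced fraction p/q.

Assign R = (0, 0), F = (1, 0), P = (0, 1), D = (-2, 5) — the answer is frame-independent, so this choice is without loss of generality.
1. Q is the centroid of triangle PFD ⇒ Q = (-1/3, 2)
2. A is where the line through D parallel to PR meets line QF ⇒ A = (-2, 9/2)
3. N is where the line through F parallel to PQ meets line DQ ⇒ N = (4/3, -1)
4. S is where the line through D parallel to AN meets line FR ⇒ S = (34/33, 0)
5. J is where the line through S parallel to QR meets line RD ⇒ J = (136/77, -340/77)
J = R + t·(D−R) with t = -68/77, so RJ:JD = t:(1−t) = -68/77:145/77

RJ:JD = -68/145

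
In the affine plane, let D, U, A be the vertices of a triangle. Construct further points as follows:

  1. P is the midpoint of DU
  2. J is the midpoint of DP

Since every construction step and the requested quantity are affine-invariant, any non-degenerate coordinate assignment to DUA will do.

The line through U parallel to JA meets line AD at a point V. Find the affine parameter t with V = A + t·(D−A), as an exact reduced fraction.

Assign D = (0, 0), U = (1, 0), A = (0, 1) — the answer is frame-independent, so this choice is without loss of generality.
1. P is the midpoint of DU ⇒ P = (1/2, 0)
2. J is the midpoint of DP ⇒ J = (1/4, 0)
through U parallel to JA: direction (-1/4, 1); meets AD at V = (0, 4)
V = A + t·(D−A) with t = -3

t = -3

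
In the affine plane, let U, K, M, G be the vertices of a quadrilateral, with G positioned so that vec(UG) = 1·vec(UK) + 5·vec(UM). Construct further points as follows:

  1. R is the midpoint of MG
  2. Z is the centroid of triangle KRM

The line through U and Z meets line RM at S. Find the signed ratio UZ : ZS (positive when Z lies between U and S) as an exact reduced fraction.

UZ:ZS = -2/5

Choose coordinates U = (0, 0), K = (1, 0), M = (0, 1), G = (1, 5).
1. R is the midpoint of MG ⇒ R = (1/2, 3)
2. Z is the centroid of triangle KRM ⇒ Z = (1/2, 4/3)
line UZ meets RM at S = (-3/4, -2)
Z = U + t·(S−U) with t = -2/3, so UZ:ZS = -2/3:5/3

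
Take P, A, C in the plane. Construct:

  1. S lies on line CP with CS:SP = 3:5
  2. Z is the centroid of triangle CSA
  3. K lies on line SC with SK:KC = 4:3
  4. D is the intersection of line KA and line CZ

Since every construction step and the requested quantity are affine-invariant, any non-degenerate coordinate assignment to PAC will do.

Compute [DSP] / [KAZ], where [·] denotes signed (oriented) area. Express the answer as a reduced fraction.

[DSP]:[KAZ] = -21/2

Work in coordinates with P = (0, 0), A = (1, 0), C = (0, 1).
1. S lies on line CP with CS:SP = 3:5 ⇒ S = (0, 5/8)
2. Z is the centroid of triangle CSA ⇒ Z = (1/3, 13/24)
3. K lies on line SC with SK:KC = 4:3 ⇒ K = (0, 47/56)
4. D is the intersection of line KA and line CZ ⇒ D = (3/10, 47/80)
2·[DSP] = 3/16, 2·[KAZ] = -1/56
[DSP]:[KAZ] = 3/16:-1/56 = -21/2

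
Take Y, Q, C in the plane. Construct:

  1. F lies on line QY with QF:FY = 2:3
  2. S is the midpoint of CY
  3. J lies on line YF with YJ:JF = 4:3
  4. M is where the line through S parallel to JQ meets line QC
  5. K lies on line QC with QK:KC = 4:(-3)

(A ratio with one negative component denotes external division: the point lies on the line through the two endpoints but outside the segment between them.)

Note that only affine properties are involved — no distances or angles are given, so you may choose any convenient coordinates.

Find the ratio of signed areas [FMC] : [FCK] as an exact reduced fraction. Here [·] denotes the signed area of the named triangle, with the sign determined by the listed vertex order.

Set Y = (0, 0), Q = (1, 0), C = (0, 1); any affine frame gives the same invariant.
1. F lies on line QY with QF:FY = 2:3 ⇒ F = (3/5, 0)
2. S is the midpoint of CY ⇒ S = (0, 1/2)
3. J lies on line YF with YJ:JF = 4:3 ⇒ J = (12/35, 0)
4. M is where the line through S parallel to JQ meets line QC ⇒ M = (1/2, 1/2)
5. K lies on line QC with QK:KC = 4:(-3) ⇒ K = (-3, 4)
2·[FMC] = 1/5, 2·[FCK] = 6/5
[FMC]:[FCK] = 1/5:6/5 = 1/6

[FMC]:[FCK] = 1/6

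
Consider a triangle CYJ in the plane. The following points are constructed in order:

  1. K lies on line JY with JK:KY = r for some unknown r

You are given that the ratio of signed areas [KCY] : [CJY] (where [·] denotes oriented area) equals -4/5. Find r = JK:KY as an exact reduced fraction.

r = 1/4

Set C = (0, 0), Y = (1, 0), J = (0, 1); any affine frame gives the same invariant.
1. With JK:KY = r, write λ = r/(r+1) so K = J + λ·(Y−J); K is affine-linear in λ
Every point depending on K is an affine combination of K and λ-independent points, so each such coordinate is linear in λ; the λ² term in each signed area is a multiple of (Y−J)×(Y−J) = 0, so 2·[KCY] and 2·[CJY] are each linear in λ. Evaluating at λ=0 and λ=1:
  2·[KCY] = −λ + 1,   2·[CJY] = -1
So [KCY]:[CJY] = (−λ + 1) / (-1). Setting this equal to -4/5:
  −λ + 1 = -4/5·(-1)  ⇒  λ = 1/5
Then r = λ/(1−λ) = (1/5)/(4/5) = 1/4. Check: with r = 1/4, K = (1/5, 4/5) and [KCY]:[CJY] = -4/5 as required.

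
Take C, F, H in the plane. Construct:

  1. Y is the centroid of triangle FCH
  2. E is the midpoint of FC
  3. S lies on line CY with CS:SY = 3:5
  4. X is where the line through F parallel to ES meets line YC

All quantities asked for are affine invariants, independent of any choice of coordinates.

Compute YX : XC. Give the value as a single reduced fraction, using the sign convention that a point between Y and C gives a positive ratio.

Set C = (0, 0), F = (1, 0), H = (0, 1); any affine frame gives the same invariant.
1. Y is the centroid of triangle FCH ⇒ Y = (1/3, 1/3)
2. E is the midpoint of FC ⇒ E = (1/2, 0)
3. S lies on line CY with CS:SY = 3:5 ⇒ S = (1/8, 1/8)
4. X is where the line through F parallel to ES meets line YC ⇒ X = (1/4, 1/4)
X = Y + t·(C−Y) with t = 1/4, so YX:XC = t:(1−t) = 1/4:3/4

YX:XC = 1/3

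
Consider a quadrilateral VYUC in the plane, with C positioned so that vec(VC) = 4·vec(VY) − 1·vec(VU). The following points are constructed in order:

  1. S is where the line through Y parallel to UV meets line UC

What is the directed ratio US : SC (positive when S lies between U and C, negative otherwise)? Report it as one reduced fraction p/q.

Choose coordinates V = (0, 0), Y = (1, 0), U = (0, 1), C = (4, -1).
1. S is where the line through Y parallel to UV meets line UC ⇒ S = (1, 1/2)
S = U + t·(C−U) with t = 1/4, so US:SC = t:(1−t) = 1/4:3/4

US:SC = 1/3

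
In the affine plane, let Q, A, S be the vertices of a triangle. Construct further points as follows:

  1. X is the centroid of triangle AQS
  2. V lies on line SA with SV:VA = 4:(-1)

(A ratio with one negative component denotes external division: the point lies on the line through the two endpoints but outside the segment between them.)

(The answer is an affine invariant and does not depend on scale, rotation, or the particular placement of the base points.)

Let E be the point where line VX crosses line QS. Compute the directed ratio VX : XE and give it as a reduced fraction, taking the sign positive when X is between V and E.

VX:XE = 3

Set Q = (0, 0), A = (1, 0), S = (0, 1); any affine frame gives the same invariant.
1. X is the centroid of triangle AQS ⇒ X = (1/3, 1/3)
2. V lies on line SA with SV:VA = 4:(-1) ⇒ V = (4/3, -1/3)
line VX meets QS at E = (0, 5/9)
X = V + t·(E−V) with t = 3/4, so VX:XE = 3/4:1/4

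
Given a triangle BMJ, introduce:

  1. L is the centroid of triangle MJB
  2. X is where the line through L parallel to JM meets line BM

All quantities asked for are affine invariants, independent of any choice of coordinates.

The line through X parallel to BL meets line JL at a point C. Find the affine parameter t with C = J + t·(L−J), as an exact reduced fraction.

t = 5/3

Work in coordinates with B = (0, 0), M = (1, 0), J = (0, 1).
1. L is the centroid of triangle MJB ⇒ L = (1/3, 1/3)
2. X is where the line through L parallel to JM meets line BM ⇒ X = (2/3, 0)
through X parallel to BL: direction (1/3, 1/3); meets JL at C = (5/9, -1/9)
C = J + t·(L−J) with t = 5/3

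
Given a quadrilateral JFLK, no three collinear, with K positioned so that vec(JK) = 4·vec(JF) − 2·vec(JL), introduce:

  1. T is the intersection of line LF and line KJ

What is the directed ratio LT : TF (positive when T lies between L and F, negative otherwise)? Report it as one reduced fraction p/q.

LT:TF = -2

Set J = (0, 0), F = (1, 0), L = (0, 1), K = (4, -2); any affine frame gives the same invariant.
1. T is the intersection of line LF and line KJ ⇒ T = (2, -1)
T = L + t·(F−L) with t = 2, so LT:TF = t:(1−t) = 2:-1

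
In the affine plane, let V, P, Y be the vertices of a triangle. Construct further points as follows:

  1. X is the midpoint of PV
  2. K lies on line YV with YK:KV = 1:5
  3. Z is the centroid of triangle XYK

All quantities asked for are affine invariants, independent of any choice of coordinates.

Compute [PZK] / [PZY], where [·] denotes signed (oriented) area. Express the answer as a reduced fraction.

[PZK]:[PZY] = 3/8

Set V = (0, 0), P = (1, 0), Y = (0, 1); any affine frame gives the same invariant.
1. X is the midpoint of PV ⇒ X = (1/2, 0)
2. K lies on line YV with YK:KV = 1:5 ⇒ K = (0, 5/6)
3. Z is the centroid of triangle XYK ⇒ Z = (1/6, 11/18)
2·[PZK] = -1/12, 2·[PZY] = -2/9
[PZK]:[PZY] = -1/12:-2/9 = 3/8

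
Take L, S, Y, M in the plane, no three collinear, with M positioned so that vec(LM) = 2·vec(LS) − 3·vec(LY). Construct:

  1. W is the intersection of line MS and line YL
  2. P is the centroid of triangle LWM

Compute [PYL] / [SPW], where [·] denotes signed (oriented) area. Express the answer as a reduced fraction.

[PYL]:[SPW] = -2/3

Work in coordinates with L = (0, 0), S = (1, 0), Y = (0, 1), M = (2, -3).
1. W is the intersection of line MS and line YL ⇒ W = (0, 3)
2. P is the centroid of triangle LWM ⇒ P = (2/3, 0)
2·[PYL] = 2/3, 2·[SPW] = -1
[PYL]:[SPW] = 2/3:-1 = -2/3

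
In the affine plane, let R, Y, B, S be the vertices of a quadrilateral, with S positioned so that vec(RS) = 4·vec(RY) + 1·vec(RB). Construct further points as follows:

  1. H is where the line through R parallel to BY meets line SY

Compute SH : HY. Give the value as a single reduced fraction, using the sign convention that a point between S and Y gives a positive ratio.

SH:HY = -5

Assign R = (0, 0), Y = (1, 0), B = (0, 1), S = (4, 1) — the answer is frame-independent, so this choice is without loss of generality.
1. H is where the line through R parallel to BY meets line SY ⇒ H = (1/4, -1/4)
H = S + t·(Y−S) with t = 5/4, so SH:HY = t:(1−t) = 5/4:-1/4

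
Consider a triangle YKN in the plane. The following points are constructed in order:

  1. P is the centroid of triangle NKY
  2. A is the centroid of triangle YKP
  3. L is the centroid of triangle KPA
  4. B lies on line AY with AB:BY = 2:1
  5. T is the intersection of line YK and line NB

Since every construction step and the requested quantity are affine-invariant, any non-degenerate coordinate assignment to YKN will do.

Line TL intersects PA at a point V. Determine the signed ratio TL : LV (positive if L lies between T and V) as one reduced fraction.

Work in coordinates with Y = (0, 0), K = (1, 0), N = (0, 1).
1. P is the centroid of triangle NKY ⇒ P = (1/3, 1/3)
2. A is the centroid of triangle YKP ⇒ A = (4/9, 1/9)
3. L is the centroid of triangle KPA ⇒ L = (16/27, 4/27)
4. B lies on line AY with AB:BY = 2:1 ⇒ B = (4/27, 1/27)
5. T is the intersection of line YK and line NB ⇒ T = (2/13, 0)
line TL meets PA at V = (9/20, 1/10)
L = T + t·(V−T) with t = 40/27, so TL:LV = 40/27:-13/27

TL:LV = -40/13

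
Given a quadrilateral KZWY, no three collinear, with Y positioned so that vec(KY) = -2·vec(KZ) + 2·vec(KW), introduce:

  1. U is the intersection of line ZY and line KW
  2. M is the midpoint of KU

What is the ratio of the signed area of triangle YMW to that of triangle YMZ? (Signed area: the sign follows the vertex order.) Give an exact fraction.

Choose coordinates K = (0, 0), Z = (1, 0), W = (0, 1), Y = (-2, 2).
1. U is the intersection of line ZY and line KW ⇒ U = (0, 2/3)
2. M is the midpoint of KU ⇒ M = (0, 1/3)
2·[YMW] = 4/3, 2·[YMZ] = 1
[YMW]:[YMZ] = 4/3:1 = 4/3

[YMW]:[YMZ] = 4/3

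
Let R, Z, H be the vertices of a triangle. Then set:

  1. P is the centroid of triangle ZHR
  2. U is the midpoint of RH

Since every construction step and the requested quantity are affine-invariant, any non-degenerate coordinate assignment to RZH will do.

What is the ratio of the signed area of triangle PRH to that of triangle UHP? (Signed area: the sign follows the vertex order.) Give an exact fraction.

Choose coordinates R = (0, 0), Z = (1, 0), H = (0, 1).
1. P is the centroid of triangle ZHR ⇒ P = (1/3, 1/3)
2. U is the midpoint of RH ⇒ U = (0, 1/2)
2·[PRH] = -1/3, 2·[UHP] = -1/6
[PRH]:[UHP] = -1/3:-1/6 = 2

[PRH]:[UHP] = 2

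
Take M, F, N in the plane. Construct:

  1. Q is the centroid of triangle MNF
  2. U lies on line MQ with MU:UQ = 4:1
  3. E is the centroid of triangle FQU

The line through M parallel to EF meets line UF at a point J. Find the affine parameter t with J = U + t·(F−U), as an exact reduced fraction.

Choose coordinates M = (0, 0), F = (1, 0), N = (0, 1).
1. Q is the centroid of triangle MNF ⇒ Q = (1/3, 1/3)
2. U lies on line MQ with MU:UQ = 4:1 ⇒ U = (4/15, 4/15)
3. E is the centroid of triangle FQU ⇒ E = (8/15, 1/5)
through M parallel to EF: direction (7/15, -1/5); meets UF at J = (-28/5, 12/5)
J = U + t·(F−U) with t = -8

t = -8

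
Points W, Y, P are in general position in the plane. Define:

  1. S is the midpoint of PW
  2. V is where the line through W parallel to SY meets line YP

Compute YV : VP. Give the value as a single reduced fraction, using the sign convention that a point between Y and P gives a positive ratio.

YV:VP = -1/2

Set W = (0, 0), Y = (1, 0), P = (0, 1); any affine frame gives the same invariant.
1. S is the midpoint of PW ⇒ S = (0, 1/2)
2. V is where the line through W parallel to SY meets line YP ⇒ V = (2, -1)
V = Y + t·(P−Y) with t = -1, so YV:VP = t:(1−t) = -1:2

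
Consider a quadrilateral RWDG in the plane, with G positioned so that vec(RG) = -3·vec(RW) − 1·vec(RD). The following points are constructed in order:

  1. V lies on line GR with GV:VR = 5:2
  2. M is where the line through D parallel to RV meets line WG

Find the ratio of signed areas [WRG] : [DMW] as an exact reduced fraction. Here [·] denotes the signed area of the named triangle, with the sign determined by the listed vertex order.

Assign R = (0, 0), W = (1, 0), D = (0, 1), G = (-3, -1) — the answer is frame-independent, so this choice is without loss of generality.
1. V lies on line GR with GV:VR = 5:2 ⇒ V = (-6/7, -2/7)
2. M is where the line through D parallel to RV meets line WG ⇒ M = (-15, -4)
2·[WRG] = 1, 2·[DMW] = 20
[WRG]:[DMW] = 1:20 = 1/20

[WRG]:[DMW] = 1/20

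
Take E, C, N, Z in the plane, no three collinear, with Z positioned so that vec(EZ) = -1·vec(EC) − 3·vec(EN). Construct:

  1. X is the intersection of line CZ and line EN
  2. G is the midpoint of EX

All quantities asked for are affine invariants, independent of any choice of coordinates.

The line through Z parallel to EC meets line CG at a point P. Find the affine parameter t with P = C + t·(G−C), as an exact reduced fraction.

t = 4

Set E = (0, 0), C = (1, 0), N = (0, 1), Z = (-1, -3); any affine frame gives the same invariant.
1. X is the intersection of line CZ and line EN ⇒ X = (0, -3/2)
2. G is the midpoint of EX ⇒ G = (0, -3/4)
through Z parallel to EC: direction (1, 0); meets CG at P = (-3, -3)
P = C + t·(G−C) with t = 4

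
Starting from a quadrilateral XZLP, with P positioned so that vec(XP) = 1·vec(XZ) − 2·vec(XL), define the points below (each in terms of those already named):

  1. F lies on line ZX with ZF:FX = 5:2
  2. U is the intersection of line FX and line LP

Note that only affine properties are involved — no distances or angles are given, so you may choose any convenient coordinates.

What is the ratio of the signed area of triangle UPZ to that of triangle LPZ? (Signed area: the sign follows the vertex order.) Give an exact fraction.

[UPZ]:[LPZ] = 2/3

Assign X = (0, 0), Z = (1, 0), L = (0, 1), P = (1, -2) — the answer is frame-independent, so this choice is without loss of generality.
1. F lies on line ZX with ZF:FX = 5:2 ⇒ F = (2/7, 0)
2. U is the intersection of line FX and line LP ⇒ U = (1/3, 0)
2·[UPZ] = 4/3, 2·[LPZ] = 2
[UPZ]:[LPZ] = 4/3:2 = 2/3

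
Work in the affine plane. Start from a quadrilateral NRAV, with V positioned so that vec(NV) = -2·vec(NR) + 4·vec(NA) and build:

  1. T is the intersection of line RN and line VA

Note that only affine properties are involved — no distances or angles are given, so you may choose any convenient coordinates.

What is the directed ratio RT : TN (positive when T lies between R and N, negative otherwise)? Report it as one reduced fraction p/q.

RT:TN = 1/2

Assign N = (0, 0), R = (1, 0), A = (0, 1), V = (-2, 4) — the answer is frame-independent, so this choice is without loss of generality.
1. T is the intersection of line RN and line VA ⇒ T = (2/3, 0)
T = R + t·(N−R) with t = 1/3, so RT:TN = t:(1−t) = 1/3:2/3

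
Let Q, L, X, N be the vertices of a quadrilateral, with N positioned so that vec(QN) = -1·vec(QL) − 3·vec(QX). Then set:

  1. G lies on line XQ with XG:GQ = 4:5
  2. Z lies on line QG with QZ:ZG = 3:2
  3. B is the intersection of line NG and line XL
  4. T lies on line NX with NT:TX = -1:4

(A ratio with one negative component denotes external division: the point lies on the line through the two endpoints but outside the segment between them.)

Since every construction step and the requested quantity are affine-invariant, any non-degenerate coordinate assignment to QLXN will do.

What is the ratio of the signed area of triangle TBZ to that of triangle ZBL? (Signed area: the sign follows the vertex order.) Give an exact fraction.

[TBZ]:[ZBL] = 56/111

Work in coordinates with Q = (0, 0), L = (1, 0), X = (0, 1), N = (-1, -3).
1. G lies on line XQ with XG:GQ = 4:5 ⇒ G = (0, 5/9)
2. Z lies on line QG with QZ:ZG = 3:2 ⇒ Z = (0, 1/3)
3. B is the intersection of line NG and line XL ⇒ B = (4/41, 37/41)
4. T lies on line NX with NT:TX = -1:4 ⇒ T = (-4/3, -13/3)
2·[TBZ] = -112/369, 2·[ZBL] = -74/123
[TBZ]:[ZBL] = -112/369:-74/123 = 56/111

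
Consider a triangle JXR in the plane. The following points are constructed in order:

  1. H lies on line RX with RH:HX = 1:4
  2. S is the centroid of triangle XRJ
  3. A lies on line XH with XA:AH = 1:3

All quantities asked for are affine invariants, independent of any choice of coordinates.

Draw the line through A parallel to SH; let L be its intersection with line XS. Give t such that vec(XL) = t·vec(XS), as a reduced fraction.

t = 1/4

Set J = (0, 0), X = (1, 0), R = (0, 1); any affine frame gives the same invariant.
1. H lies on line RX with RH:HX = 1:4 ⇒ H = (1/5, 4/5)
2. S is the centroid of triangle XRJ ⇒ S = (1/3, 1/3)
3. A lies on line XH with XA:AH = 1:3 ⇒ A = (4/5, 1/5)
through A parallel to SH: direction (-2/15, 7/15); meets XS at L = (5/6, 1/12)
L = X + t·(S−X) with t = 1/4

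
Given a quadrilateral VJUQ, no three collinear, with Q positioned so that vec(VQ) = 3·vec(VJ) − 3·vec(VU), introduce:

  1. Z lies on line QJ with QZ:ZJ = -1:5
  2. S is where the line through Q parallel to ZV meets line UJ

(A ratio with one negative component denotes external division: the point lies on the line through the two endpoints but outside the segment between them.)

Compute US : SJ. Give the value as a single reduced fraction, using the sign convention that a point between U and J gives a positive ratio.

US:SJ = -11/12

Set V = (0, 0), J = (1, 0), U = (0, 1), Q = (3, -3); any affine frame gives the same invariant.
1. Z lies on line QJ with QZ:ZJ = -1:5 ⇒ Z = (7/2, -15/4)
2. S is where the line through Q parallel to ZV meets line UJ ⇒ S = (-11, 12)
S = U + t·(J−U) with t = -11, so US:SJ = t:(1−t) = -11:12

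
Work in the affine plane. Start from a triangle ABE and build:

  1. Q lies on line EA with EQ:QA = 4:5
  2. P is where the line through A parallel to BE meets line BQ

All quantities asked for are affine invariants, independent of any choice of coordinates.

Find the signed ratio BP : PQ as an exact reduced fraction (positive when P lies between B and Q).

Assign A = (0, 0), B = (1, 0), E = (0, 1) — the answer is frame-independent, so this choice is without loss of generality.
1. Q lies on line EA with EQ:QA = 4:5 ⇒ Q = (0, 5/9)
2. P is where the line through A parallel to BE meets line BQ ⇒ P = (-5/4, 5/4)
P = B + t·(Q−B) with t = 9/4, so BP:PQ = t:(1−t) = 9/4:-5/4

BP:PQ = -9/5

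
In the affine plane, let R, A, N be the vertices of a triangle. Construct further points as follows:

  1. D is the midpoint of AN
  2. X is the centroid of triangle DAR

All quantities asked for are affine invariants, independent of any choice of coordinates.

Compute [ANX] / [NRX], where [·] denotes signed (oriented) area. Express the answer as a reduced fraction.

[ANX]:[NRX] = 2/3

Assign R = (0, 0), A = (1, 0), N = (0, 1) — the answer is frame-independent, so this choice is without loss of generality.
1. D is the midpoint of AN ⇒ D = (1/2, 1/2)
2. X is the centroid of triangle DAR ⇒ X = (1/2, 1/6)
2·[ANX] = 1/3, 2·[NRX] = 1/2
[ANX]:[NRX] = 1/3:1/2 = 2/3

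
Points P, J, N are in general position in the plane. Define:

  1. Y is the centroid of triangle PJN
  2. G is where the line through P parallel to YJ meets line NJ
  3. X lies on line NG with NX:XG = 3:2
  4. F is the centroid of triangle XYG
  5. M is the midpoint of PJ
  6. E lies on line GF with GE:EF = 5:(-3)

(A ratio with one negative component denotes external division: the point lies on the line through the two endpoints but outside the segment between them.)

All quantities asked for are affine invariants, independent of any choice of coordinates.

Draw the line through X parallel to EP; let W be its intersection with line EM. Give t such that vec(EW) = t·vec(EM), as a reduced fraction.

Set P = (0, 0), J = (1, 0), N = (0, 1); any affine frame gives the same invariant.
1. Y is the centroid of triangle PJN ⇒ Y = (1/3, 1/3)
2. G is where the line through P parallel to YJ meets line NJ ⇒ G = (2, -1)
3. X lies on line NG with NX:XG = 3:2 ⇒ X = (6/5, -1/5)
4. F is the centroid of triangle XYG ⇒ F = (53/45, -13/45)
5. M is the midpoint of PJ ⇒ M = (1/2, 0)
6. E lies on line GF with GE:EF = 5:(-3) ⇒ E = (-1/18, 7/9)
through X parallel to EP: direction (1/18, -7/9); meets EM at W = (53/42, -16/15)
W = E + t·(M−E) with t = 83/35

t = 83/35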